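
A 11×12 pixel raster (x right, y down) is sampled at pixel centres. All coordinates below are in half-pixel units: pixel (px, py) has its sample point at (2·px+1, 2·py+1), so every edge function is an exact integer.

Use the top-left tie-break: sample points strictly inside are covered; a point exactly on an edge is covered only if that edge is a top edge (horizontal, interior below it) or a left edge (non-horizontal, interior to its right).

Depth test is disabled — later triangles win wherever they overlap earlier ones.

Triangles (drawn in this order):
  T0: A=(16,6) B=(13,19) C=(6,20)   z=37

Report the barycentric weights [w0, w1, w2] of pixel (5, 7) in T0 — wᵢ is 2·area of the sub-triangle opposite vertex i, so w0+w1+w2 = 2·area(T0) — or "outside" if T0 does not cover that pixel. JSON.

T0:
  2·area = 88
  edge (16, 6)→(13, 19): d=(-3,13) right/bottom  bias=-1
  edge (13, 19)→(6, 20): d=(-7,1) right/bottom  bias=-1
  edge (6, 20)→(16, 6): d=(10,-14) top-left  bias=+0
    (7,4)@(15, 9): e=[4,68,16] → #
    (8,4)@(17, 9): e=[-22,66,44] → ·
    (6,5)@(13, 11): e=[24,56,8] → #
    (7,5)@(15, 11): e=[-2,54,36] → ·
    (5,6)@(11, 13): e=[44,44,0] → #  [on edge]
    (7,6)@(15, 13): e=[-8,40,56] → ·
    (5,7)@(11, 15): e=[38,30,20] → #
    (7,7)@(15, 15): e=[-14,26,76] → ·
    (4,8)@(9, 17): e=[58,18,12] → #
    (7,8)@(15, 17): e=[-20,12,96] → ·
    (3,9)@(7, 19): e=[78,6,4] → #
    (6,9)@(13, 19): e=[0,0,88] → ·  [on edge]
  covered (12 px):
    · · · · · · · · · · ·
    · · · · · · · · · · ·
    · · · · · · · · · · ·
    · · · · · · · · · · ·
    · · · · · · · # · · ·
    · · · · · · # · · · ·
    · · · · · # # · · · ·
    · · · · · # # · · · ·
    · · · · # # # · · · ·
    · · · # # # · · · · ·
    · · · · · · · · · · ·
    · · · · · · · · · · ·

Final: [30,20,38]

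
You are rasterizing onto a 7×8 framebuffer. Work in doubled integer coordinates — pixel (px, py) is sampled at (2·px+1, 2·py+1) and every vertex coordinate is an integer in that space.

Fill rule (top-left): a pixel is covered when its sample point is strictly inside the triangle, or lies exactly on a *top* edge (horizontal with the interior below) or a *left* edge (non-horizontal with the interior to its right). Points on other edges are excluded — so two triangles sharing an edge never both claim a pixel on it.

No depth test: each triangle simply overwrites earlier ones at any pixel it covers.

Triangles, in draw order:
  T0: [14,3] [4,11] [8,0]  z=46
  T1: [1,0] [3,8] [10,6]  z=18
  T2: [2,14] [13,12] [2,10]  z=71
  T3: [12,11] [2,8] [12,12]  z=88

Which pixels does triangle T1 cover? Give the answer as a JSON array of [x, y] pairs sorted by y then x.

T0:
  2·area = 78
  edge (14, 3)→(4, 11): d=(-10,8) right/bottom  bias=-1
  edge (4, 11)→(8, 0): d=(4,-11) top-left  bias=+0
  edge (8, 0)→(14, 3): d=(6,3) right/bottom  bias=-1
    (4,0)@(9, 1): e=[60,15,3] → █
    (5,0)@(11, 1): e=[44,37,-3] → ·
    (3,1)@(7, 3): e=[56,1,21] → █
    (5,1)@(11, 3): e=[24,45,9] → █
    (6,1)@(13, 3): e=[8,67,3] → █
    (3,2)@(7, 5): e=[36,9,33] → █
    (6,2)@(13, 5): e=[-12,75,15] → ·
    (3,3)@(7, 7): e=[16,17,45] → █
    (4,3)@(9, 7): e=[0,39,39] → ·  [on edge]
    (5,3)@(11, 7): e=[-16,61,33] → ·
    (2,4)@(5, 9): e=[12,3,63] → █
    (3,4)@(7, 9): e=[-4,25,57] → ·
  covered (10 px):
    · · · · █ · ·
    · · · █ █ █ █
    · · · █ █ █ ·
    · · · █ · · ·
    · · █ · · · ·
    · · · · · · ·
    · · · · · · ·
    · · · · · · ·
T1:
  2·area = 60  (B↔C swapped to make it positive)
  edge (1, 0)→(10, 6): d=(9,6) right/bottom  bias=-1
  edge (10, 6)→(3, 8): d=(-7,2) right/bottom  bias=-1
  edge (3, 8)→(1, 0): d=(-2,-8) top-left  bias=+0
    (1,1)@(3, 3): e=[15,35,10] → █
    (2,1)@(5, 3): e=[3,31,26] → █
    (3,1)@(7, 3): e=[-9,27,42] → ·
    (1,2)@(3, 5): e=[33,21,6] → █
    (3,2)@(7, 5): e=[9,13,38] → █
    (4,2)@(9, 5): e=[-3,9,54] → ·
    (1,3)@(3, 7): e=[51,7,2] → █
    (3,3)@(7, 7): e=[27,-1,34] → ·
    (1,4)@(3, 9): e=[69,-7,-2] → ·
    (2,4)@(5, 9): e=[57,-11,14] → ·
  covered (7 px):
    · · · · · · ·
    · █ █ · · · ·
    · █ █ █ · · ·
    · █ █ · · · ·
    · · · · · · ·
    · · · · · · ·
    · · · · · · ·
    · · · · · · ·
T2:
  2·area = 44  (B↔C swapped to make it positive)
  edge (2, 14)→(2, 10): d=(0,-4) top-left  bias=+0
  edge (2, 10)→(13, 12): d=(11,2) right/bottom  bias=-1
  edge (13, 12)→(2, 14): d=(-11,2) right/bottom  bias=-1
    (1,5)@(3, 11): e=[4,9,31] → █
    (2,5)@(5, 11): e=[12,5,27] → █
    (3,5)@(7, 11): e=[20,1,23] → █
    (4,5)@(9, 11): e=[28,-3,19] → ·
    (1,6)@(3, 13): e=[4,31,9] → █
    (4,6)@(9, 13): e=[28,19,-3] → ·
    (1,7)@(3, 15): e=[4,53,-13] → ·
    (2,7)@(5, 15): e=[12,49,-17] → ·
    (3,7)@(7, 15): e=[20,45,-21] → ·
  covered (6 px):
    · · · · · · ·
    · · · · · · ·
    · · · · · · ·
    · · · · · · ·
    · · · · · · ·
    · █ █ █ · · ·
    · █ █ █ · · ·
    · · · · · · ·
T3:
  2·area = 10  (B↔C swapped to make it positive)
  edge (12, 11)→(12, 12): d=(0,1) right/bottom  bias=-1
  edge (12, 12)→(2, 8): d=(-10,-4) top-left  bias=+0
  edge (2, 8)→(12, 11): d=(10,3) right/bottom  bias=-1
    (2,4)@(5, 9): e=[7,2,1] → █
    (3,4)@(7, 9): e=[5,10,-5] → ·
    (2,5)@(5, 11): e=[7,-18,21] → ·
    (5,5)@(11, 11): e=[1,6,3] → █
    (6,5)@(13, 11): e=[-1,14,-3] → ·
    (5,6)@(11, 13): e=[1,-14,23] → ·
  covered (2 px):
    · · · · · · ·
    · · · · · · ·
    · · · · · · ·
    · · · · · · ·
    · · █ · · · ·
    · · · · · █ ·
    · · · · · · ·
    · · · · · · ·

Final: [[1,1],[2,1],[1,2],[2,2],[3,2],[1,3],[2,3]]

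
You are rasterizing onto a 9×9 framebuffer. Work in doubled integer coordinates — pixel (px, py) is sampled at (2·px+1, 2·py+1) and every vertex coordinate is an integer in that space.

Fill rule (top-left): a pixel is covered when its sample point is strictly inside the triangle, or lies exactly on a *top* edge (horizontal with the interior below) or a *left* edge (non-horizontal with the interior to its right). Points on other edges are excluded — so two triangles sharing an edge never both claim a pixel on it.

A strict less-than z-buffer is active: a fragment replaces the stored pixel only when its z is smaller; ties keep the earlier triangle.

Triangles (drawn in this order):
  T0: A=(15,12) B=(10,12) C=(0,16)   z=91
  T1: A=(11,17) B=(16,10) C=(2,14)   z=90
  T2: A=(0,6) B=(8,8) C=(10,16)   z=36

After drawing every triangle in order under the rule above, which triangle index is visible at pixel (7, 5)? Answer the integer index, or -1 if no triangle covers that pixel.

T0:
  2·area = 20  (B↔C swapped to make it positive)
  edge (15, 12)→(0, 16): d=(-15,4) right/bottom  bias=-1
  edge (0, 16)→(10, 12): d=(10,-4) top-left  bias=+0
  edge (10, 12)→(15, 12): d=(5,0) top-left  bias=+0
    (4,6)@(9, 13): e=[9,6,5] → █
    (5,6)@(11, 13): e=[1,14,5] → █
    (6,6)@(13, 13): e=[-7,22,5] → ·
    (1,7)@(3, 15): e=[3,2,15] → █
    (2,7)@(5, 15): e=[-5,10,15] → ·
    (4,7)@(9, 15): e=[-21,26,15] → ·
    (5,7)@(11, 15): e=[-29,34,15] → ·
    (1,8)@(3, 17): e=[-27,22,25] → ·
  covered (3 px):
    · · · · · · · · ·
    · · · · · · · · ·
    · · · · · · · · ·
    · · · · · · · · ·
    · · · · · · · · ·
    · · · · · · · · ·
    · · · · █ █ · · ·
    · █ · · · · · · ·
    · · · · · · · · ·
T1:
  2·area = 78  (B↔C swapped to make it positive)
  edge (11, 17)→(2, 14): d=(-9,-3) top-left  bias=+0
  edge (2, 14)→(16, 10): d=(14,-4) top-left  bias=+0
  edge (16, 10)→(11, 17): d=(-5,7) right/bottom  bias=-1
    (6,5)@(13, 11): e=[60,2,16] → █
    (7,5)@(15, 11): e=[66,10,2] → █
    (8,5)@(17, 11): e=[72,18,-12] → ·
    (3,6)@(7, 13): e=[24,6,48] → █
    (4,6)@(9, 13): e=[30,14,34] → █
    (5,6)@(11, 13): e=[36,22,20] → █
    (7,6)@(15, 13): e=[48,38,-8] → ·
    (2,7)@(5, 15): e=[0,26,52] → █  [on edge]
    (6,7)@(13, 15): e=[24,58,-4] → ·
    (2,8)@(5, 17): e=[-18,54,42] → ·
    (3,8)@(7, 17): e=[-12,62,28] → ·
    (4,8)@(9, 17): e=[-6,70,14] → ·
    (5,8)@(11, 17): e=[0,78,0] → ·  [on edge]
  covered (10 px):
    · · · · · · · · ·
    · · · · · · · · ·
    · · · · · · · · ·
    · · · · · · · · ·
    · · · · · · · · ·
    · · · · · · █ █ ·
    · · · █ █ █ █ · ·
    · · █ █ █ █ · · ·
    · · · · · · · · ·
T2:
  2·area = 60
  edge (0, 6)→(8, 8): d=(8,2) right/bottom  bias=-1
  edge (8, 8)→(10, 16): d=(2,8) right/bottom  bias=-1
  edge (10, 16)→(0, 6): d=(-10,-10) top-left  bias=+0
    (0,3)@(1, 7): e=[6,54,0] → █  [on edge]
    (1,3)@(3, 7): e=[2,38,20] → █
    (2,3)@(5, 7): e=[-2,22,40] → ·
    (0,4)@(1, 9): e=[22,58,-20] → ·
    (1,4)@(3, 9): e=[18,42,0] → █  [on edge]
    (2,4)@(5, 9): e=[14,26,20] → █
    (3,4)@(7, 9): e=[10,10,40] → █
    (4,4)@(9, 9): e=[6,-6,60] → ·
    (1,5)@(3, 11): e=[34,46,-20] → ·
    (2,5)@(5, 11): e=[30,30,0] → █  [on edge]
    (4,5)@(9, 11): e=[22,-2,40] → ·
    (2,6)@(5, 13): e=[46,34,-20] → ·
    (3,6)@(7, 13): e=[42,18,0] → █  [on edge]
    (4,7)@(9, 15): e=[54,6,0] → █  [on edge]
    (5,8)@(11, 17): e=[66,-6,0] → ·  [on edge]
  covered (10 px):
    · · · · · · · · ·
    · · · · · · · · ·
    · · · · · · · · ·
    █ █ · · · · · · ·
    · █ █ █ · · · · ·
    · · █ █ · · · · ·
    · · · █ █ · · · ·
    · · · · █ · · · ·
    · · · · · · · · ·

Z-buffer (winner per pixel, '.' = empty):
  . . . . . . . . .
  . . . . . . . . .
  . . . . . . . . .
  2 2 . . . . . . .
  . 2 2 2 . . . . .
  . . 2 2 . . 1 1 .
  . . . 2 2 1 1 . .
  . 0 1 1 2 1 . . .
  . . . . . . . . .

Answer: 1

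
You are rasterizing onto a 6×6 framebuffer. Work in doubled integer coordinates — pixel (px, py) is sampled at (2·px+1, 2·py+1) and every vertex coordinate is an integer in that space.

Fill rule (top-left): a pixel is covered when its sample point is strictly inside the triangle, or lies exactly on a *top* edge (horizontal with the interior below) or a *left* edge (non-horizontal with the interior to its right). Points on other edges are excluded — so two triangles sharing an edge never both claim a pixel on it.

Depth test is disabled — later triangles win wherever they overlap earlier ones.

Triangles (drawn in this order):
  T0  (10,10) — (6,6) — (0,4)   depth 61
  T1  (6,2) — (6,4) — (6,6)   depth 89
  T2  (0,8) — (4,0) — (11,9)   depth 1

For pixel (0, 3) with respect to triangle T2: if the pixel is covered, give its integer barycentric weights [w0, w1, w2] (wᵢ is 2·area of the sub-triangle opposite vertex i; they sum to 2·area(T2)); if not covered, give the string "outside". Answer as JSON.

T0:
  2·area = 16  (B↔C swapped to make it positive)
  edge (10, 10)→(0, 4): d=(-10,-6) top-left  bias=+0
  edge (0, 4)→(6, 6): d=(6,2) right/bottom  bias=-1
  edge (6, 6)→(10, 10): d=(4,4) right/bottom  bias=-1
    (0,0)@(1, 1): e=[36,-20,0] → ·  [on edge]
    (1,1)@(3, 3): e=[28,-12,0] → ·  [on edge]
    (1,2)@(3, 5): e=[8,0,8] → ·  [on edge]
    (2,2)@(5, 5): e=[20,-4,0] → ·  [on edge]
    (2,3)@(5, 7): e=[0,8,8] → █  [on edge]
    (3,3)@(7, 7): e=[12,4,0] → ·  [on edge]
    (4,3)@(9, 7): e=[24,0,-8] → ·  [on edge]
    (2,4)@(5, 9): e=[-20,20,16] → ·
    (4,4)@(9, 9): e=[4,12,0] → ·  [on edge]
    (5,5)@(11, 11): e=[-4,20,0] → ·  [on edge]
  covered (1 px):
    · · · · · ·
    · · · · · ·
    · · · · · ·
    · · █ · · ·
    · · · · · ·
    · · · · · ·
T1:
  degenerate (2·area = 0) — covers nothing
T2:
  2·area = 92
  edge (0, 8)→(4, 0): d=(4,-8) top-left  bias=+0
  edge (4, 0)→(11, 9): d=(7,9) right/bottom  bias=-1
  edge (11, 9)→(0, 8): d=(-11,-1) top-left  bias=+0
    (1,1)@(3, 3): e=[4,30,58] → █
    (2,1)@(5, 3): e=[20,12,60] → █
    (3,1)@(7, 3): e=[36,-6,62] → ·
    (1,2)@(3, 5): e=[12,44,36] → █
    (3,2)@(7, 5): e=[44,8,40] → █
    (4,2)@(9, 5): e=[60,-10,42] → ·
    (0,3)@(1, 7): e=[4,76,12] → █
    (4,3)@(9, 7): e=[68,4,20] → █
    (5,3)@(11, 7): e=[84,-14,22] → ·
    (0,4)@(1, 9): e=[12,90,-10] → ·
    (1,4)@(3, 9): e=[28,72,-8] → ·
    (2,4)@(5, 9): e=[44,54,-6] → ·
    (5,4)@(11, 9): e=[92,0,0] → ·  [on edge]
  covered (10 px):
    · · · · · ·
    · █ █ · · ·
    · █ █ █ · ·
    █ █ █ █ █ ·
    · · · · · ·
    · · · · · ·

Answer: [76,12,4]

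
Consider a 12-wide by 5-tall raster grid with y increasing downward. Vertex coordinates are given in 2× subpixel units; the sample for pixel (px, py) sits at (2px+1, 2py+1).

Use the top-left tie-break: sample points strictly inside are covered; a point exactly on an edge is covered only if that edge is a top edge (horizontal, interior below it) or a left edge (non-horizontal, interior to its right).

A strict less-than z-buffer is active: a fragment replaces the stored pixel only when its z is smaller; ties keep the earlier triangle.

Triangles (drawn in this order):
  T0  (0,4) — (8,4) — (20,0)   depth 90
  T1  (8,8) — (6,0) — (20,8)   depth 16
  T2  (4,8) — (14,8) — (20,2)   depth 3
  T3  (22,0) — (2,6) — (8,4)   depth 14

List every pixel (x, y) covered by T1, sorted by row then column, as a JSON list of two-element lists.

T0:
  2·area = 32  (B↔C swapped to make it positive)
  edge (0, 4)→(20, 0): d=(20,-4) top-left  bias=+0
  edge (20, 0)→(8, 4): d=(-12,4) right/bottom  bias=-1
  edge (8, 4)→(0, 4): d=(-8,0) right/bottom  bias=-1
    (7,0)@(15, 1): e=[0,8,24] → X  [on edge]
    (8,0)@(17, 1): e=[8,0,24] → .  [on edge]
    (2,1)@(5, 3): e=[0,24,8] → X  [on edge]
    (3,1)@(7, 3): e=[8,16,8] → X
    (4,1)@(9, 3): e=[16,8,8] → X
    (5,1)@(11, 3): e=[24,0,8] → .  [on edge]
    (7,1)@(15, 3): e=[40,-16,8] → .
    (2,2)@(5, 5): e=[40,0,-8] → .  [on edge]
    (3,2)@(7, 5): e=[48,-8,-8] → .
    (4,2)@(9, 5): e=[56,-16,-8] → .
  covered (4 px):
    . . . . . . . X . . . .
    . . X X X . . . . . . .
    . . . . . . . . . . . .
    . . . . . . . . . . . .
    . . . . . . . . . . . .
T1:
  2·area = 96
  edge (8, 8)→(6, 0): d=(-2,-8) top-left  bias=+0
  edge (6, 0)→(20, 8): d=(14,8) right/bottom  bias=-1
  edge (20, 8)→(8, 8): d=(-12,0) right/bottom  bias=-1
    (3,0)@(7, 1): e=[6,6,84] → X
    (4,0)@(9, 1): e=[22,-10,84] → .
    (3,1)@(7, 3): e=[2,34,60] → X
    (4,1)@(9, 3): e=[18,18,60] → X
    (5,1)@(11, 3): e=[34,2,60] → X
    (6,1)@(13, 3): e=[50,-14,60] → .
    (3,2)@(7, 5): e=[-2,62,36] → .
    (4,2)@(9, 5): e=[14,46,36] → X
    (6,2)@(13, 5): e=[46,14,36] → X
    (7,2)@(15, 5): e=[62,-2,36] → .
    (4,3)@(9, 7): e=[10,74,12] → X
    (7,3)@(15, 7): e=[58,26,12] → X
  covered (12 px):
    . . . X . . . . . . . .
    . . . X X X . . . . . .
    . . . . X X X . . . . .
    . . . . X X X X X . . .
    . . . . . . . . . . . .
T2:
  2·area = 60  (B↔C swapped to make it positive)
  edge (4, 8)→(20, 2): d=(16,-6) top-left  bias=+0
  edge (20, 2)→(14, 8): d=(-6,6) right/bottom  bias=-1
  edge (14, 8)→(4, 8): d=(-10,0) right/bottom  bias=-1
    (10,0)@(21, 1): e=[-10,0,70] → .  [on edge]
    (9,1)@(19, 3): e=[10,0,50] → .  [on edge]
    (6,2)@(13, 5): e=[6,24,30] → X
    (7,2)@(15, 5): e=[18,12,30] → X
    (8,2)@(17, 5): e=[30,0,30] → .  [on edge]
    (3,3)@(7, 7): e=[2,48,10] → X
    (4,3)@(9, 7): e=[14,36,10] → X
    (5,3)@(11, 7): e=[26,24,10] → X
    (7,3)@(15, 7): e=[50,0,10] → .  [on edge]
    (3,4)@(7, 9): e=[34,36,-10] → .
    (4,4)@(9, 9): e=[46,24,-10] → .
    (5,4)@(11, 9): e=[58,12,-10] → .
    (6,4)@(13, 9): e=[70,0,-10] → .  [on edge]
  covered (6 px):
    . . . . . . . . . . . .
    . . . . . . . . . . . .
    . . . . . . X X . . . .
    . . . X X X X . . . . .
    . . . . . . . . . . . .
T3:
  2·area = 4
  edge (22, 0)→(2, 6): d=(-20,6) right/bottom  bias=-1
  edge (2, 6)→(8, 4): d=(6,-2) top-left  bias=+0
  edge (8, 4)→(22, 0): d=(14,-4) top-left  bias=+0
    (8,0)@(17, 1): e=[10,0,-6] → .  [on edge]
    (5,1)@(11, 3): e=[6,0,-2] → .  [on edge]
    (2,2)@(5, 5): e=[2,0,2] → X  [on edge]
    (3,2)@(7, 5): e=[-10,4,10] → .
    (2,3)@(5, 7): e=[-38,12,30] → .
  covered (1 px):
    . . . . . . . . . . . .
    . . . . . . . . . . . .
    . . X . . . . . . . . .
    . . . . . . . . . . . .
    . . . . . . . . . . . .

Answer: [[3,0],[3,1],[4,1],[5,1],[4,2],[5,2],[6,2],[4,3],[5,3],[6,3],[7,3],[8,3]]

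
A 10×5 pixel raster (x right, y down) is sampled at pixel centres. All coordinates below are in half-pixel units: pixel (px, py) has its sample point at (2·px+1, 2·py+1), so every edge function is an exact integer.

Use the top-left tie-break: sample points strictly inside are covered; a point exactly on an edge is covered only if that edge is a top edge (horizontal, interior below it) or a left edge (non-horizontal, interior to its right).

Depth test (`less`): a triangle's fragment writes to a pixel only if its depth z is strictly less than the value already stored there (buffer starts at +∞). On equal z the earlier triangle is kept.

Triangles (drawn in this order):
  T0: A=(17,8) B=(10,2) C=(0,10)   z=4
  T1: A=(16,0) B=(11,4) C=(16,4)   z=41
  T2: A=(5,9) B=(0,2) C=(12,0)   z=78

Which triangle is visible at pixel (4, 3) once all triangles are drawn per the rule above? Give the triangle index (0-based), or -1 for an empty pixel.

T0:
  2·area = 116  (B↔C swapped to make it positive)
  edge (17, 8)→(0, 10): d=(-17,2) right/bottom  bias=-1
  edge (0, 10)→(10, 2): d=(10,-8) top-left  bias=+0
  edge (10, 2)→(17, 8): d=(7,6) right/bottom  bias=-1
    (4,1)@(9, 3): e=[101,2,13] → X
    (5,1)@(11, 3): e=[97,18,1] → X
    (6,1)@(13, 3): e=[93,34,-11] → .
    (3,2)@(7, 5): e=[71,6,39] → X
    (6,2)@(13, 5): e=[59,54,3] → X
    (7,2)@(15, 5): e=[55,70,-9] → .
    (2,3)@(5, 7): e=[41,10,65] → X
    (7,3)@(15, 7): e=[21,90,5] → X
    (8,3)@(17, 7): e=[17,106,-7] → .
    (1,4)@(3, 9): e=[11,14,91] → X
    (4,4)@(9, 9): e=[-1,62,55] → .
    (5,4)@(11, 9): e=[-5,78,43] → .
  covered (15 px):
    . . . . . . . . . .
    . . . . X X . . . .
    . . . X X X X . . .
    . . X X X X X X . .
    . X X X . . . . . .
T1:
  2·area = 20  (B↔C swapped to make it positive)
  edge (16, 0)→(16, 4): d=(0,4) right/bottom  bias=-1
  edge (16, 4)→(11, 4): d=(-5,0) right/bottom  bias=-1
  edge (11, 4)→(16, 0): d=(5,-4) top-left  bias=+0
    (7,0)@(15, 1): e=[4,15,1] → X
    (8,0)@(17, 1): e=[-4,15,9] → .
    (6,1)@(13, 3): e=[12,5,3] → X
    (8,1)@(17, 3): e=[-4,5,19] → .
    (6,2)@(13, 5): e=[12,-5,13] → .
    (7,2)@(15, 5): e=[4,-5,21] → .
  covered (3 px):
    . . . . . . . X . .
    . . . . . . X X . .
    . . . . . . . . . .
    . . . . . . . . . .
    . . . . . . . . . .
T2:
  2·area = 94
  edge (5, 9)→(0, 2): d=(-5,-7) top-left  bias=+0
  edge (0, 2)→(12, 0): d=(12,-2) top-left  bias=+0
  edge (12, 0)→(5, 9): d=(-7,9) right/bottom  bias=-1
    (3,0)@(7, 1): e=[54,2,38] → X
    (4,0)@(9, 1): e=[68,6,20] → X
    (5,0)@(11, 1): e=[82,10,2] → X
    (6,0)@(13, 1): e=[96,14,-16] → .
    (0,1)@(1, 3): e=[2,14,78] → X
    (1,1)@(3, 3): e=[16,18,60] → X
    (2,1)@(5, 3): e=[30,22,42] → X
    (5,1)@(11, 3): e=[72,34,-12] → .
    (0,2)@(1, 5): e=[-8,38,64] → .
    (1,2)@(3, 5): e=[6,42,46] → X
    (4,2)@(9, 5): e=[48,54,-8] → .
    (1,3)@(3, 7): e=[-4,66,32] → .
    (2,4)@(5, 9): e=[0,94,0] → .  [on edge]
  covered (12 px):
    . . . X X X . . . .
    X X X X X . . . . .
    . X X X . . . . . .
    . . X . . . . . . .
    . . . . . . . . . .

Z-buffer (winner per pixel, '.' = empty):
  . . . 2 2 2 . 1 . .
  2 2 2 2 0 0 1 1 . .
  . 2 2 0 0 0 0 . . .
  . . 0 0 0 0 0 0 . .
  . 0 0 0 . . . . . .

Result: 0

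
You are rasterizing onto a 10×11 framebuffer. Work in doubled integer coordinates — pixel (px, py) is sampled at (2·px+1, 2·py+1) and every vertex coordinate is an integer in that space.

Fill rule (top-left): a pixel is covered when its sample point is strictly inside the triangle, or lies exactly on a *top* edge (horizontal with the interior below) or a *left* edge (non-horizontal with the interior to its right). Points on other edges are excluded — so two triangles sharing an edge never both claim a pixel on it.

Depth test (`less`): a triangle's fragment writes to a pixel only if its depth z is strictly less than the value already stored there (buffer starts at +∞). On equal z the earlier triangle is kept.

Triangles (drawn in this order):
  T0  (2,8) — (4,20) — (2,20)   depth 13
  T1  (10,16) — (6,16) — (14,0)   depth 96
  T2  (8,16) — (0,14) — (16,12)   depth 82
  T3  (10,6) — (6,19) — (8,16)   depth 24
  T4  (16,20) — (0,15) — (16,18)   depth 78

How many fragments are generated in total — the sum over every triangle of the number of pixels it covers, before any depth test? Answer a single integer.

T0:
  2·area = 24
  edge (2, 8)→(4, 20): d=(2,12) right/bottom  bias=-1
  edge (4, 20)→(2, 20): d=(-2,0) right/bottom  bias=-1
  edge (2, 20)→(2, 8): d=(0,-12) top-left  bias=+0
    (1,7)@(3, 15): e=[2,10,12] → █
    (2,7)@(5, 15): e=[-22,10,36] → ·
    (1,8)@(3, 17): e=[6,6,12] → █
    (2,8)@(5, 17): e=[-18,6,36] → ·
    (1,9)@(3, 19): e=[10,2,12] → █
    (2,9)@(5, 19): e=[-14,2,36] → ·
    (1,10)@(3, 21): e=[14,-2,12] → ·
  covered (3 px):
    · · · · · · · · · ·
    · · · · · · · · · ·
    · · · · · · · · · ·
    · · · · · · · · · ·
    · · · · · · · · · ·
    · · · · · · · · · ·
    · · · · · · · · · ·
    · █ · · · · · · · ·
    · █ · · · · · · · ·
    · █ · · · · · · · ·
    · · · · · · · · · ·
T1:
  2·area = 64
  edge (10, 16)→(6, 16): d=(-4,0) right/bottom  bias=-1
  edge (6, 16)→(14, 0): d=(8,-16) top-left  bias=+0
  edge (14, 0)→(10, 16): d=(-4,16) right/bottom  bias=-1
    (6,1)@(13, 3): e=[52,8,4] → █
    (7,1)@(15, 3): e=[52,40,-28] → ·
    (6,2)@(13, 5): e=[44,24,-4] → ·
    (5,3)@(11, 7): e=[36,8,20] → █
    (6,3)@(13, 7): e=[36,40,-12] → ·
    (5,4)@(11, 9): e=[28,24,12] → █
    (6,4)@(13, 9): e=[28,56,-20] → ·
    (4,5)@(9, 11): e=[20,8,36] → █
    (6,5)@(13, 11): e=[20,72,-28] → ·
    (4,6)@(9, 13): e=[12,24,28] → █
    (5,6)@(11, 13): e=[12,56,-4] → ·
    (3,7)@(7, 15): e=[4,8,52] → █
  covered (8 px):
    · · · · · · · · · ·
    · · · · · · █ · · ·
    · · · · · · · · · ·
    · · · · · █ · · · ·
    · · · · · █ · · · ·
    · · · · █ █ · · · ·
    · · · · █ · · · · ·
    · · · █ █ · · · · ·
    · · · · · · · · · ·
    · · · · · · · · · ·
    · · · · · · · · · ·
T2:
  2·area = 48
  edge (8, 16)→(0, 14): d=(-8,-2) top-left  bias=+0
  edge (0, 14)→(16, 12): d=(16,-2) top-left  bias=+0
  edge (16, 12)→(8, 16): d=(-8,4) right/bottom  bias=-1
    (4,6)@(9, 13): e=[26,2,20] → █
    (5,6)@(11, 13): e=[30,6,12] → █
    (6,6)@(13, 13): e=[34,10,4] → █
    (7,6)@(15, 13): e=[38,14,-4] → ·
    (2,7)@(5, 15): e=[2,26,20] → █
    (3,7)@(7, 15): e=[6,30,12] → █
    (5,7)@(11, 15): e=[14,38,-4] → ·
    (6,7)@(13, 15): e=[18,42,-12] → ·
    (2,8)@(5, 17): e=[-14,58,4] → ·
    (3,8)@(7, 17): e=[-10,62,-4] → ·
    (4,8)@(9, 17): e=[-6,66,-12] → ·
  covered (6 px):
    · · · · · · · · · ·
    · · · · · · · · · ·
    · · · · · · · · · ·
    · · · · · · · · · ·
    · · · · · · · · · ·
    · · · · · · · · · ·
    · · · · █ █ █ · · ·
    · · █ █ █ · · · · ·
    · · · · · · · · · ·
    · · · · · · · · · ·
    · · · · · · · · · ·
T3:
  2·area = 14  (B↔C swapped to make it positive)
  edge (10, 6)→(8, 16): d=(-2,10) right/bottom  bias=-1
  edge (8, 16)→(6, 19): d=(-2,3) right/bottom  bias=-1
  edge (6, 19)→(10, 6): d=(4,-13) top-left  bias=+0
    (5,0)@(11, 1): e=[0,21,-7] → ·  [on edge]
    (4,5)@(9, 11): e=[0,7,7] → ·  [on edge]
    (3,8)@(7, 17): e=[8,1,5] → █
    (4,8)@(9, 17): e=[-12,-5,31] → ·
    (3,9)@(7, 19): e=[4,-3,13] → ·
    (3,10)@(7, 21): e=[0,-7,21] → ·  [on edge]
  covered (1 px):
    · · · · · · · · · ·
    · · · · · · · · · ·
    · · · · · · · · · ·
    · · · · · · · · · ·
    · · · · · · · · · ·
    · · · · · · · · · ·
    · · · · · · · · · ·
    · · · · · · · · · ·
    · · · █ · · · · · ·
    · · · · · · · · · ·
    · · · · · · · · · ·
T4:
  2·area = 32
  edge (16, 20)→(0, 15): d=(-16,-5) top-left  bias=+0
  edge (0, 15)→(16, 18): d=(16,3) right/bottom  bias=-1
  edge (16, 18)→(16, 20): d=(0,2) right/bottom  bias=-1
    (3,8)@(7, 17): e=[3,11,18] → █
    (4,8)@(9, 17): e=[13,5,14] → █
    (5,8)@(11, 17): e=[23,-1,10] → ·
    (3,9)@(7, 19): e=[-29,43,18] → ·
    (4,9)@(9, 19): e=[-19,37,14] → ·
    (6,9)@(13, 19): e=[1,25,6] → █
    (7,9)@(15, 19): e=[11,19,2] → █
    (8,9)@(17, 19): e=[21,13,-2] → ·
    (6,10)@(13, 21): e=[-31,57,6] → ·
    (7,10)@(15, 21): e=[-21,51,2] → ·
  covered (4 px):
    · · · · · · · · · ·
    · · · · · · · · · ·
    · · · · · · · · · ·
    · · · · · · · · · ·
    · · · · · · · · · ·
    · · · · · · · · · ·
    · · · · · · · · · ·
    · · · · · · · · · ·
    · · · █ █ · · · · ·
    · · · · · · █ █ · ·
    · · · · · · · · · ·

Answer: 22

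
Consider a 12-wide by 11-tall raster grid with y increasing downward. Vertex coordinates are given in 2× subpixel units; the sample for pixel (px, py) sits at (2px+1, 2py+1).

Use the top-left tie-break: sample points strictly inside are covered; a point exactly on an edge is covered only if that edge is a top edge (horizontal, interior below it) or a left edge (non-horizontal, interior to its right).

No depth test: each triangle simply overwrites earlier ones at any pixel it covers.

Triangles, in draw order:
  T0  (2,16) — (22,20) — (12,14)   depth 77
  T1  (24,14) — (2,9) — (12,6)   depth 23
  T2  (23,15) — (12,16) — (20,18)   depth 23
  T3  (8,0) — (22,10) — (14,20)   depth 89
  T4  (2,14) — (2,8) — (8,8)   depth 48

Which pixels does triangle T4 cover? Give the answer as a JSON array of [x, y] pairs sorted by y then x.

T0:
  2·area = 80  (B↔C swapped to make it positive)
  edge (2, 16)→(12, 14): d=(10,-2) top-left  bias=+0
  edge (12, 14)→(22, 20): d=(10,6) right/bottom  bias=-1
  edge (22, 20)→(2, 16): d=(-20,-4) top-left  bias=+0
    (3,5)@(7, 11): e=[-40,0,120] → ·  [on edge]
    (8,6)@(17, 13): e=[0,-40,120] → ·  [on edge]
    (3,7)@(7, 15): e=[0,40,40] → █  [on edge]
    (4,7)@(9, 15): e=[4,28,48] → █
    (5,7)@(11, 15): e=[8,16,56] → █
    (6,7)@(13, 15): e=[12,4,64] → █
    (7,7)@(15, 15): e=[16,-8,72] → ·
    (3,8)@(7, 17): e=[20,60,0] → █  [on edge]
    (7,8)@(15, 17): e=[36,12,32] → █
    (8,8)@(17, 17): e=[40,0,40] → ·  [on edge]
    (3,9)@(7, 19): e=[40,80,-40] → ·
    (4,9)@(9, 19): e=[44,68,-32] → ·
    (8,9)@(17, 19): e=[60,20,0] → █  [on edge]
  covered (11 px):
    · · · · · · · · · · · ·
    · · · · · · · · · · · ·
    · · · · · · · · · · · ·
    · · · · · · · · · · · ·
    · · · · · · · · · · · ·
    · · · · · · · · · · · ·
    · · · · · · · · · · · ·
    · · · █ █ █ █ · · · · ·
    · · · █ █ █ █ █ · · · ·
    · · · · · · · · █ █ · ·
    · · · · · · · · · · · ·
T1:
  2·area = 116
  edge (24, 14)→(2, 9): d=(-22,-5) top-left  bias=+0
  edge (2, 9)→(12, 6): d=(10,-3) top-left  bias=+0
  edge (12, 6)→(24, 14): d=(12,8) right/bottom  bias=-1
    (4,3)@(9, 7): e=[79,1,36] → █
    (5,3)@(11, 7): e=[89,7,20] → █
    (6,3)@(13, 7): e=[99,13,4] → █
    (7,3)@(15, 7): e=[109,19,-12] → ·
    (1,4)@(3, 9): e=[5,3,108] → █
    (2,4)@(5, 9): e=[15,9,92] → █
    (3,4)@(7, 9): e=[25,15,76] → █
    (7,4)@(15, 9): e=[65,39,12] → █
    (8,4)@(17, 9): e=[75,45,-4] → ·
    (1,5)@(3, 11): e=[-39,23,132] → ·
    (2,5)@(5, 11): e=[-29,29,116] → ·
    (3,5)@(7, 11): e=[-19,35,100] → ·
  covered (16 px):
    · · · · · · · · · · · ·
    · · · · · · · · · · · ·
    · · · · · · · · · · · ·
    · · · · █ █ █ · · · · ·
    · █ █ █ █ █ █ █ · · · ·
    · · · · · █ █ █ █ █ · ·
    · · · · · · · · · · █ ·
    · · · · · · · · · · · ·
    · · · · · · · · · · · ·
    · · · · · · · · · · · ·
    · · · · · · · · · · · ·
T2:
  2·area = 30  (B↔C swapped to make it positive)
  edge (23, 15)→(20, 18): d=(-3,3) right/bottom  bias=-1
  edge (20, 18)→(12, 16): d=(-8,-2) top-left  bias=+0
  edge (12, 16)→(23, 15): d=(11,-1) top-left  bias=+0
    (11,7)@(23, 15): e=[0,30,0] → ·  [on edge]
    (0,8)@(1, 17): e=[60,-30,0] → ·  [on edge]
    (8,8)@(17, 17): e=[12,2,16] → █
    (9,8)@(19, 17): e=[6,6,18] → █
    (10,8)@(21, 17): e=[0,10,20] → ·  [on edge]
    (8,9)@(17, 19): e=[6,-14,38] → ·
    (9,9)@(19, 19): e=[0,-10,40] → ·  [on edge]
    (8,10)@(17, 21): e=[0,-30,60] → ·  [on edge]
  covered (2 px):
    · · · · · · · · · · · ·
    · · · · · · · · · · · ·
    · · · · · · · · · · · ·
    · · · · · · · · · · · ·
    · · · · · · · · · · · ·
    · · · · · · · · · · · ·
    · · · · · · · · · · · ·
    · · · · · · · · · · · ·
    · · · · · · · · █ █ · ·
    · · · · · · · · · · · ·
    · · · · · · · · · · · ·
T3:
  2·area = 220
  edge (8, 0)→(22, 10): d=(14,10) right/bottom  bias=-1
  edge (22, 10)→(14, 20): d=(-8,10) right/bottom  bias=-1
  edge (14, 20)→(8, 0): d=(-6,-20) top-left  bias=+0
    (4,0)@(9, 1): e=[4,202,14] → █
    (5,0)@(11, 1): e=[-16,182,54] → ·
    (4,1)@(9, 3): e=[32,186,2] → █
    (5,1)@(11, 3): e=[12,166,42] → █
    (6,1)@(13, 3): e=[-8,146,82] → ·
    (4,2)@(9, 5): e=[60,170,-10] → ·
    (5,2)@(11, 5): e=[40,150,30] → █
    (6,2)@(13, 5): e=[20,130,70] → █
    (7,2)@(15, 5): e=[0,110,110] → ·  [on edge]
    (5,3)@(11, 7): e=[68,134,18] → █
    (7,3)@(15, 7): e=[28,94,98] → █
    (8,3)@(17, 7): e=[8,74,138] → █
  covered (27 px):
    · · · · █ · · · · · · ·
    · · · · █ █ · · · · · ·
    · · · · · █ █ · · · · ·
    · · · · · █ █ █ █ · · ·
    · · · · · █ █ █ █ █ · ·
    · · · · · · █ █ █ █ █ ·
    · · · · · · █ █ █ █ · ·
    · · · · · · █ █ █ · · ·
    · · · · · · · █ · · · ·
    · · · · · · · · · · · ·
    · · · · · · · · · · · ·
T4:
  2·area = 36
  edge (2, 14)→(2, 8): d=(0,-6) top-left  bias=+0
  edge (2, 8)→(8, 8): d=(6,0) top-left  bias=+0
  edge (8, 8)→(2, 14): d=(-6,6) right/bottom  bias=-1
    (7,0)@(15, 1): e=[78,-42,0] → ·  [on edge]
    (6,1)@(13, 3): e=[66,-30,0] → ·  [on edge]
    (5,2)@(11, 5): e=[54,-18,0] → ·  [on edge]
    (4,3)@(9, 7): e=[42,-6,0] → ·  [on edge]
    (1,4)@(3, 9): e=[6,6,24] → █
    (2,4)@(5, 9): e=[18,6,12] → █
    (3,4)@(7, 9): e=[30,6,0] → ·  [on edge]
    (1,5)@(3, 11): e=[6,18,12] → █
    (2,5)@(5, 11): e=[18,18,0] → ·  [on edge]
    (1,6)@(3, 13): e=[6,30,0] → ·  [on edge]
    (0,7)@(1, 15): e=[-6,42,0] → ·  [on edge]
  covered (3 px):
    · · · · · · · · · · · ·
    · · · · · · · · · · · ·
    · · · · · · · · · · · ·
    · · · · · · · · · · · ·
    · █ █ · · · · · · · · ·
    · █ · · · · · · · · · ·
    · · · · · · · · · · · ·
    · · · · · · · · · · · ·
    · · · · · · · · · · · ·
    · · · · · · · · · · · ·
    · · · · · · · · · · · ·

Final: [[1,4],[2,4],[1,5]]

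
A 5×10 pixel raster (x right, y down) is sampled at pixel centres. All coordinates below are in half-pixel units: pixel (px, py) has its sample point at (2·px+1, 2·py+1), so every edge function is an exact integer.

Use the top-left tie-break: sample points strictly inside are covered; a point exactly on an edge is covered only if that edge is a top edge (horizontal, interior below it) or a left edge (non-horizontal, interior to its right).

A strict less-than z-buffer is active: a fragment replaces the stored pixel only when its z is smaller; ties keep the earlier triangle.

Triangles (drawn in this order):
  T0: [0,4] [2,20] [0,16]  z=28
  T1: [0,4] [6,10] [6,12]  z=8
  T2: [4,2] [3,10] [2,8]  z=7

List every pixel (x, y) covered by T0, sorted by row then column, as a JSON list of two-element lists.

T0:
  2·area = 24
  edge (0, 4)→(2, 20): d=(2,16) right/bottom  bias=-1
  edge (2, 20)→(0, 16): d=(-2,-4) top-left  bias=+0
  edge (0, 16)→(0, 4): d=(0,-12) top-left  bias=+0
    (0,6)@(1, 13): e=[2,10,12] → █
    (1,6)@(3, 13): e=[-30,18,36] → ·
    (0,7)@(1, 15): e=[6,6,12] → █
    (1,7)@(3, 15): e=[-26,14,36] → ·
    (0,8)@(1, 17): e=[10,2,12] → █
    (1,8)@(3, 17): e=[-22,10,36] → ·
    (0,9)@(1, 19): e=[14,-2,12] → ·
  covered (3 px):
    · · · · ·
    · · · · ·
    · · · · ·
    · · · · ·
    · · · · ·
    · · · · ·
    █ · · · ·
    █ · · · ·
    █ · · · ·
    · · · · ·
T1:
  2·area = 12
  edge (0, 4)→(6, 10): d=(6,6) right/bottom  bias=-1
  edge (6, 10)→(6, 12): d=(0,2) right/bottom  bias=-1
  edge (6, 12)→(0, 4): d=(-6,-8) top-left  bias=+0
    (0,2)@(1, 5): e=[0,10,2] → ·  [on edge]
    (1,3)@(3, 7): e=[0,6,6] → ·  [on edge]
    (2,4)@(5, 9): e=[0,2,10] → ·  [on edge]
    (3,5)@(7, 11): e=[0,-2,14] → ·  [on edge]
    (4,6)@(9, 13): e=[0,-6,18] → ·  [on edge]
  covered (0 px):
    · · · · ·
    · · · · ·
    · · · · ·
    · · · · ·
    · · · · ·
    · · · · ·
    · · · · ·
    · · · · ·
    · · · · ·
    · · · · ·
T2:
  2·area = 10
  edge (4, 2)→(3, 10): d=(-1,8) right/bottom  bias=-1
  edge (3, 10)→(2, 8): d=(-1,-2) top-left  bias=+0
  edge (2, 8)→(4, 2): d=(2,-6) top-left  bias=+0
    (1,2)@(3, 5): e=[5,5,0] → █  [on edge]
    (2,2)@(5, 5): e=[-11,9,12] → ·
    (1,3)@(3, 7): e=[3,3,4] → █
    (2,3)@(5, 7): e=[-13,7,16] → ·
    (1,4)@(3, 9): e=[1,1,8] → █
    (2,4)@(5, 9): e=[-15,5,20] → ·
    (0,5)@(1, 11): e=[15,-5,0] → ·  [on edge]
    (1,5)@(3, 11): e=[-1,-1,12] → ·
  covered (3 px):
    · · · · ·
    · · · · ·
    · █ · · ·
    · █ · · ·
    · █ · · ·
    · · · · ·
    · · · · ·
    · · · · ·
    · · · · ·
    · · · · ·

Result: [[0,6],[0,7],[0,8]]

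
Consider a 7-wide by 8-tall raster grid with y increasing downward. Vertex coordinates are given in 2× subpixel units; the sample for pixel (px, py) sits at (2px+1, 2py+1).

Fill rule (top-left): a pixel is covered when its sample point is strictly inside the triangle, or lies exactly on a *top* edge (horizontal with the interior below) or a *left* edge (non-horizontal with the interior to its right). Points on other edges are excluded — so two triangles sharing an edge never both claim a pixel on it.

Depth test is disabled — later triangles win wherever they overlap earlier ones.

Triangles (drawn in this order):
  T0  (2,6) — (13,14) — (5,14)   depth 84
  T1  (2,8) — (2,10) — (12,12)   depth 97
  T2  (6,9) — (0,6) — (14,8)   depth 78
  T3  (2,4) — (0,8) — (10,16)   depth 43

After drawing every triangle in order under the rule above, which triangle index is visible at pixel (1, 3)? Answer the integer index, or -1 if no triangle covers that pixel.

T0:
  2·area = 64
  edge (2, 6)→(13, 14): d=(11,8) right/bottom  bias=-1
  edge (13, 14)→(5, 14): d=(-8,0) right/bottom  bias=-1
  edge (5, 14)→(2, 6): d=(-3,-8) top-left  bias=+0
    (1,3)@(3, 7): e=[3,56,5] → █
    (2,3)@(5, 7): e=[-13,56,21] → ·
    (1,4)@(3, 9): e=[25,40,-1] → ·
    (2,4)@(5, 9): e=[9,40,15] → █
    (3,4)@(7, 9): e=[-7,40,31] → ·
    (2,5)@(5, 11): e=[31,24,9] → █
    (3,5)@(7, 11): e=[15,24,25] → █
    (4,5)@(9, 11): e=[-1,24,41] → ·
    (2,6)@(5, 13): e=[53,8,3] → █
    (4,6)@(9, 13): e=[21,8,35] → █
    (5,6)@(11, 13): e=[5,8,51] → █
    (6,6)@(13, 13): e=[-11,8,67] → ·
  covered (8 px):
    · · · · · · ·
    · · · · · · ·
    · · · · · · ·
    · █ · · · · ·
    · · █ · · · ·
    · · █ █ · · ·
    · · █ █ █ █ ·
    · · · · · · ·
T1:
  2·area = 20  (B↔C swapped to make it positive)
  edge (2, 8)→(12, 12): d=(10,4) right/bottom  bias=-1
  edge (12, 12)→(2, 10): d=(-10,-2) top-left  bias=+0
  edge (2, 10)→(2, 8): d=(0,-2) top-left  bias=+0
    (1,4)@(3, 9): e=[6,12,2] → █
    (2,4)@(5, 9): e=[-2,16,6] → ·
    (1,5)@(3, 11): e=[26,-8,2] → ·
    (3,5)@(7, 11): e=[10,0,10] → █  [on edge]
    (4,5)@(9, 11): e=[2,4,14] → █
    (5,5)@(11, 11): e=[-6,8,18] → ·
    (3,6)@(7, 13): e=[30,-20,10] → ·
    (4,6)@(9, 13): e=[22,-16,14] → ·
  covered (3 px):
    · · · · · · ·
    · · · · · · ·
    · · · · · · ·
    · · · · · · ·
    · █ · · · · ·
    · · · █ █ · ·
    · · · · · · ·
    · · · · · · ·
T2:
  2·area = 30
  edge (6, 9)→(0, 6): d=(-6,-3) top-left  bias=+0
  edge (0, 6)→(14, 8): d=(14,2) right/bottom  bias=-1
  edge (14, 8)→(6, 9): d=(-8,1) right/bottom  bias=-1
    (1,3)@(3, 7): e=[3,8,19] → █
    (2,3)@(5, 7): e=[9,4,17] → █
    (3,3)@(7, 7): e=[15,0,15] → ·  [on edge]
    (1,4)@(3, 9): e=[-9,36,3] → ·
    (2,4)@(5, 9): e=[-3,32,1] → ·
  covered (2 px):
    · · · · · · ·
    · · · · · · ·
    · · · · · · ·
    · █ █ · · · ·
    · · · · · · ·
    · · · · · · ·
    · · · · · · ·
    · · · · · · ·
T3:
  2·area = 56  (B↔C swapped to make it positive)
  edge (2, 4)→(10, 16): d=(8,12) right/bottom  bias=-1
  edge (10, 16)→(0, 8): d=(-10,-8) top-left  bias=+0
  edge (0, 8)→(2, 4): d=(2,-4) top-left  bias=+0
    (0,3)@(1, 7): e=[36,18,2] → █
    (1,3)@(3, 7): e=[12,34,10] → █
    (2,3)@(5, 7): e=[-12,50,18] → ·
    (0,4)@(1, 9): e=[52,-2,6] → ·
    (1,4)@(3, 9): e=[28,14,14] → █
    (2,4)@(5, 9): e=[4,30,22] → █
    (3,4)@(7, 9): e=[-20,46,30] → ·
    (1,5)@(3, 11): e=[44,-6,18] → ·
    (2,5)@(5, 11): e=[20,10,26] → █
    (3,5)@(7, 11): e=[-4,26,34] → ·
    (2,6)@(5, 13): e=[36,-10,30] → ·
    (3,6)@(7, 13): e=[12,6,38] → █
  covered (7 px):
    · · · · · · ·
    · · · · · · ·
    · · · · · · ·
    █ █ · · · · ·
    · █ █ · · · ·
    · · █ · · · ·
    · · · █ · · ·
    · · · · █ · ·

Z-buffer (winner per pixel, '.' = empty):
  . . . . . . .
  . . . . . . .
  . . . . . . .
  3 3 2 . . . .
  . 3 3 . . . .
  . . 3 1 1 . .
  . . 0 3 0 0 .
  . . . . 3 . .

Answer: 3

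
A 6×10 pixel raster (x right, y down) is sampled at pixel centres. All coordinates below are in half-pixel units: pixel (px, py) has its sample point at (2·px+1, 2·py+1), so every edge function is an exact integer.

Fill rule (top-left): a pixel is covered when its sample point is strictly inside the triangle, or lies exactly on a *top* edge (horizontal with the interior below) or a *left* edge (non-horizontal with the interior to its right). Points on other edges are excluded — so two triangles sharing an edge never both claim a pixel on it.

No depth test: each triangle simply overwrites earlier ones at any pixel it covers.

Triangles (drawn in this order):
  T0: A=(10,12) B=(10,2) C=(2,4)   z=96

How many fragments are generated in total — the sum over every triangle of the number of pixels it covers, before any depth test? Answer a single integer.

T0:
  2·area = 80  (B↔C swapped to make it positive)
  edge (10, 12)→(2, 4): d=(-8,-8) top-left  bias=+0
  edge (2, 4)→(10, 2): d=(8,-2) top-left  bias=+0
  edge (10, 2)→(10, 12): d=(0,10) right/bottom  bias=-1
    (0,1)@(1, 3): e=[0,-10,90] → ·  [on edge]
    (3,1)@(7, 3): e=[48,2,30] → █
    (4,1)@(9, 3): e=[64,6,10] → █
    (5,1)@(11, 3): e=[80,10,-10] → ·
    (1,2)@(3, 5): e=[0,10,70] → █  [on edge]
    (2,2)@(5, 5): e=[16,14,50] → █
    (5,2)@(11, 5): e=[64,26,-10] → ·
    (1,3)@(3, 7): e=[-16,26,70] → ·
    (2,3)@(5, 7): e=[0,30,50] → █  [on edge]
    (5,3)@(11, 7): e=[48,42,-10] → ·
    (2,4)@(5, 9): e=[-16,46,50] → ·
    (3,4)@(7, 9): e=[0,50,30] → █  [on edge]
    (4,5)@(9, 11): e=[0,70,10] → █  [on edge]
    (5,6)@(11, 13): e=[0,90,-10] → ·  [on edge]
  covered (12 px):
    · · · · · ·
    · · · █ █ ·
    · █ █ █ █ ·
    · · █ █ █ ·
    · · · █ █ ·
    · · · · █ ·
    · · · · · ·
    · · · · · ·
    · · · · · ·
    · · · · · ·

Result: 12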